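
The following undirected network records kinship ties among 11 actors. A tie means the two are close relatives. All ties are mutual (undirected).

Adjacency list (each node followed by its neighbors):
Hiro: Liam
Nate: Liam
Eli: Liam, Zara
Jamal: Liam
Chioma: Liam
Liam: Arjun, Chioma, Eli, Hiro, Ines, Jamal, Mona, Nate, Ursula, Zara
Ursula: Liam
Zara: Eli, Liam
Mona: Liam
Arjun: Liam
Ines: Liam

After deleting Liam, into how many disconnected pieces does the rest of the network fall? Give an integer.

Without Liam, the remaining ties split the others into: {Mona}; {Eli, Zara}; {Chioma}; {Ursula}; {Jamal}; {Nate}; {Ines}; {Arjun}; {Hiro}.
That's 9 separate components.

9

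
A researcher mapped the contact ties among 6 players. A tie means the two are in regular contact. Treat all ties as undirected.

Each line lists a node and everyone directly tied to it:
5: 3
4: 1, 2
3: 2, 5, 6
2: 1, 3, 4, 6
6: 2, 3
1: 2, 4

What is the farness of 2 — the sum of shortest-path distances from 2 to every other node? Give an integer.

6

Distances from 2: 1:1, 3:1, 4:1, 5:2, 6:1.
Sum = 1 + 1 + 1 + 2 + 1 = 6.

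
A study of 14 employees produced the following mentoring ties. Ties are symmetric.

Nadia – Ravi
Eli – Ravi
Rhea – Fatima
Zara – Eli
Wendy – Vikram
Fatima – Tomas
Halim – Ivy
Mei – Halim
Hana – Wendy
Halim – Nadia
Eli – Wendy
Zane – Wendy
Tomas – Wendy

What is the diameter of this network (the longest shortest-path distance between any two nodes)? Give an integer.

Eccentricity of each node (its greatest distance to any other): Eli:4, Fatima:7, Halim:7, Hana:6, Ivy:8, Mei:8, Nadia:6, Ravi:5, Rhea:8, Tomas:6, Vikram:6, Wendy:5, Zane:6, Zara:5.
The maximum eccentricity is 8, realized for instance by the pair Ivy–Rhea via Ivy – Halim – Nadia – Ravi – Eli – Wendy – Tomas – Fatima – Rhea. So the diameter is 8.

8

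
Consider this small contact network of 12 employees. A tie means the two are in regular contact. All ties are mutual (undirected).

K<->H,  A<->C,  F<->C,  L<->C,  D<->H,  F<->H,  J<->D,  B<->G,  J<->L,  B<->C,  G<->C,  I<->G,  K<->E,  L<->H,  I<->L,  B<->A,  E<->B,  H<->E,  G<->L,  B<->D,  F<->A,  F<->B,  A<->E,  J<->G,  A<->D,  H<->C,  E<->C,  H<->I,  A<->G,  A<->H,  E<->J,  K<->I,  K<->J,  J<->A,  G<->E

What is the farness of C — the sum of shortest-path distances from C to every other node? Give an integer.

15

Distances from C: A:1, B:1, D:2, E:1, F:1, G:1, H:1, I:2, J:2, K:2, L:1.
Sum = 1 + 1 + 2 + 1 + 1 + 1 + 1 + 2 + 2 + 2 + 1 = 15.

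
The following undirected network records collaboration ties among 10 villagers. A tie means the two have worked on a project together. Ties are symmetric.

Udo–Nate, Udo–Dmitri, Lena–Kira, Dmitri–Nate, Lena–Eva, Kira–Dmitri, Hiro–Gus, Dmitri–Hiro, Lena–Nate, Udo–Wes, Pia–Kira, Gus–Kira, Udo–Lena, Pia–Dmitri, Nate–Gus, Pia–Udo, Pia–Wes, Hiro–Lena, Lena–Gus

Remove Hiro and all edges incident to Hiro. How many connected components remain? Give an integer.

Hiro's neighbors (Dmitri, Gus, and Lena) remain reachable from one another through other ties, so the rest of the network stays in one piece.

1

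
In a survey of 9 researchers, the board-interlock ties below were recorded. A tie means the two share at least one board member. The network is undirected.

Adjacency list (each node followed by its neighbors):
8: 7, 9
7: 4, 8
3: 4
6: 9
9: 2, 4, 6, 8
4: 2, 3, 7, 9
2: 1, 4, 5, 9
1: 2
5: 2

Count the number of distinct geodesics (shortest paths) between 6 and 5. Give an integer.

1

The shortest distance is 3, and the only length-3 path is 6–9–2–5. So there is exactly 1 shortest path.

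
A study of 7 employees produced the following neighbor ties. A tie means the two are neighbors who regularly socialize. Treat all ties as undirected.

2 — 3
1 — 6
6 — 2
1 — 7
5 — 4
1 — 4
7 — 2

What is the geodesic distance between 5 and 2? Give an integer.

4

One shortest route is 5 – 4 – 1 – 6 – 2, which uses 4 edges, and at distance 3 from 5 we only reach {6, 7}, which does not include 2. So d(5,2) = 4.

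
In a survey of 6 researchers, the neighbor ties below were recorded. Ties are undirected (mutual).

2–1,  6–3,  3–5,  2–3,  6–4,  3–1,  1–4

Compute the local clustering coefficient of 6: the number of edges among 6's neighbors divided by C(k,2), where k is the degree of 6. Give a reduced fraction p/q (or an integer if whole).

6's neighbors: 3 and 4 (k = 2).
Possible neighbor pairs: C(2,2) = 1. Edges among them: none → e = 0.
Clustering(6) = 0/1.

0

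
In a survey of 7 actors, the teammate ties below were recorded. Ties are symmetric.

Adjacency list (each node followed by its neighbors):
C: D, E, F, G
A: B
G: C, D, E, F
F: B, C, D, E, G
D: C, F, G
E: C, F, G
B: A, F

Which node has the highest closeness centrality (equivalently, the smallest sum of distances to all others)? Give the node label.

F

Farness (sum of distances to all others) for each node — A:15, B:10, C:9, D:10, E:10, F:7, G:9.
The smallest farness is 7, for F, so F has the highest closeness.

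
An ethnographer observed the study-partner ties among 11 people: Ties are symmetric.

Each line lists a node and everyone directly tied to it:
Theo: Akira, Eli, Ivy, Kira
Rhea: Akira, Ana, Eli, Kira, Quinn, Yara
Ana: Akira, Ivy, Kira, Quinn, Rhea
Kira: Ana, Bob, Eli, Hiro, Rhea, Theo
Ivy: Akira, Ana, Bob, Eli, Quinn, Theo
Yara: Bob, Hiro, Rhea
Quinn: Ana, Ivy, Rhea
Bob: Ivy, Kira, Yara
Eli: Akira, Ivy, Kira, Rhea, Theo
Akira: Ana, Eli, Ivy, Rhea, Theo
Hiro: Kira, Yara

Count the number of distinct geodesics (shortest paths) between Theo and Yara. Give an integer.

The shortest distance is 3. The length-3 paths are: Theo–Kira–Hiro–Yara; Theo–Akira–Rhea–Yara; Theo–Kira–Rhea–Yara; Theo–Eli–Rhea–Yara; Theo–Ivy–Bob–Yara; Theo–Kira–Bob–Yara.
That gives 6 distinct shortest paths.

6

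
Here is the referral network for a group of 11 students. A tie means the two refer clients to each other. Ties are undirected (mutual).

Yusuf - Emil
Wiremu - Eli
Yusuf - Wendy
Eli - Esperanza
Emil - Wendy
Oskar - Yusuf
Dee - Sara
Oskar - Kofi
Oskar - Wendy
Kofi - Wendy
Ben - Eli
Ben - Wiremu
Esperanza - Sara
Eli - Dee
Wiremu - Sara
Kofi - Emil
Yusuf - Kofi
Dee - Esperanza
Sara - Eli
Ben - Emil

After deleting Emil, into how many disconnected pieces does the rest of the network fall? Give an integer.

Without Emil, the remaining ties split the others into: {Ben, Dee, Eli, Esperanza, Sara, Wiremu}; {Kofi, Oskar, Wendy, Yusuf}.
That's 2 separate components.

2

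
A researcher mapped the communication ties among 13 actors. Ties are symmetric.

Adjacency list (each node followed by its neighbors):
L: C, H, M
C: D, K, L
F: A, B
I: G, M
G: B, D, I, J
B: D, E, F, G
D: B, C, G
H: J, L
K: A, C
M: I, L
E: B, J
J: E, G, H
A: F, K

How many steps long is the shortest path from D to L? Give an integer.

2

One shortest route is D – C – L, which uses 2 edges, and D and L are not directly tied, so nothing shorter exists. So d(D,L) = 2.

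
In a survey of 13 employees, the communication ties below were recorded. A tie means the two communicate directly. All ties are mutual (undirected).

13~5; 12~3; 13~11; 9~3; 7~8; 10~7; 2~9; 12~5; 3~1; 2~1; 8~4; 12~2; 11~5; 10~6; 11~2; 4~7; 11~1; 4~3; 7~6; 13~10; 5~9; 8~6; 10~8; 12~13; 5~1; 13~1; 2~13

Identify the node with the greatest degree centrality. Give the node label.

Degrees — 1:5, 2:5, 3:4, 4:3, 5:5, 6:3, 7:4, 8:4, 9:3, 10:4, 11:4, 12:4, 13:6.
The maximum is 6, attained only by 13.

13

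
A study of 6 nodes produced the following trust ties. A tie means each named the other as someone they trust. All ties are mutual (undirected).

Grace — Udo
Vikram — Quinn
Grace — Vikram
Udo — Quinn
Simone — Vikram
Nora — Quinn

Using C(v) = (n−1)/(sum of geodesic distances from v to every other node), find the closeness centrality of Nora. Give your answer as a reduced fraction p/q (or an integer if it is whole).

Distances from Nora: Grace:3, Quinn:1, Simone:3, Udo:2, Vikram:2. Sum = 11.
n = 6, so closeness = 5/11.

5/11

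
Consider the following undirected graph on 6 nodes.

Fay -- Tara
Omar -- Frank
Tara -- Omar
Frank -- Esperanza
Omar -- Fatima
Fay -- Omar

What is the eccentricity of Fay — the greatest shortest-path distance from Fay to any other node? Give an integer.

Distances from Fay: Esperanza:3, Fatima:2, Frank:2, Omar:1, Tara:1.
The largest is 3 (to Esperanza), so the eccentricity of Fay is 3.

3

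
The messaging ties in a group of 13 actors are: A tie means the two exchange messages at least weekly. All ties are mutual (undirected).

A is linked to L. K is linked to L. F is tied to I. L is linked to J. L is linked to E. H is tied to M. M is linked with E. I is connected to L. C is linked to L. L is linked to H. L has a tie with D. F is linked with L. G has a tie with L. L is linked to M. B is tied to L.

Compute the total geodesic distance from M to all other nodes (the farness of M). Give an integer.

Distances from M: A:2, B:2, C:2, D:2, E:1, F:2, G:2, H:1, I:2, J:2, K:2, L:1.
Sum = 2 + 2 + 2 + 2 + 1 + 2 + 2 + 1 + 2 + 2 + 2 + 1 = 21.

21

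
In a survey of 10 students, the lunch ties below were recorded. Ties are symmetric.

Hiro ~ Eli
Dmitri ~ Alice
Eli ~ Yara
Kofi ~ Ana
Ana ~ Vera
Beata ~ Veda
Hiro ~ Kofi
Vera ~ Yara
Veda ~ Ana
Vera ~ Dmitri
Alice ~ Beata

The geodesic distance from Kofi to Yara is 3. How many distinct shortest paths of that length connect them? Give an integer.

The shortest distance is 3. The length-3 paths are: Kofi–Hiro–Eli–Yara; Kofi–Ana–Vera–Yara.
That gives 2 distinct shortest paths.

2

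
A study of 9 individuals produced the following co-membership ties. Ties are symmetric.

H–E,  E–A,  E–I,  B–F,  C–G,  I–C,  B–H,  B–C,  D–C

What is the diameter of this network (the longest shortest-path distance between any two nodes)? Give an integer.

Eccentricity of each node (its greatest distance to any other): A:4, B:3, C:3, D:4, E:3, F:4, G:4, H:3, I:3.
The maximum eccentricity is 4, realized for instance by the pair G–A via G – C – I – E – A. So the diameter is 4.

4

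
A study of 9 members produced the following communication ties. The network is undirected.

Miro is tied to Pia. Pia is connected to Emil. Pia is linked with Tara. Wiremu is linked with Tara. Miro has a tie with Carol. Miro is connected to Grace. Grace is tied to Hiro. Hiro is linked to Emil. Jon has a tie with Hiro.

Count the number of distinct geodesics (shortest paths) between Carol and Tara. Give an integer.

The shortest distance is 3, and the only length-3 path is Carol–Miro–Pia–Tara. So there is exactly 1 shortest path.

1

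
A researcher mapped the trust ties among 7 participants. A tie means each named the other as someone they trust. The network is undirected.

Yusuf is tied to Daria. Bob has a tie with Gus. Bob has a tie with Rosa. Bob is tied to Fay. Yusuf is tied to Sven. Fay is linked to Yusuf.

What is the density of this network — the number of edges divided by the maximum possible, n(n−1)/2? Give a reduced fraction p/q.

There are 6 edges and 7 nodes, so the maximum possible is C(7,2) = 21.
Density = 6/21 = 2/7.

2/7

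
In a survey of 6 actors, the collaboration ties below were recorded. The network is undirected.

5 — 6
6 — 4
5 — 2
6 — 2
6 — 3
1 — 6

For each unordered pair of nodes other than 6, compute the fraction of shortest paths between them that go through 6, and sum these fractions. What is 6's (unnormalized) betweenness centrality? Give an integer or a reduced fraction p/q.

9

Pairs whose geodesics pass through 6 — 1–3: 1; 1–5: 1; 1–4: 1; 1–2: 1; 3–5: 1; 3–4: 1; 3–2: 1; 5–4: 1; 4–2: 1.
All other pairs contribute 0.
Summing the contributions gives betweenness(6) = 9.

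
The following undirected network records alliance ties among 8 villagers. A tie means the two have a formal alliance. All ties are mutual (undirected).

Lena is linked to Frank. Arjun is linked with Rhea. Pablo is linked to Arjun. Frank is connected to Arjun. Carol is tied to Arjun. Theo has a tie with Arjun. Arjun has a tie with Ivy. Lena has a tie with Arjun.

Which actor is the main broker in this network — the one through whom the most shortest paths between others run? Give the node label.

Arjun

Unnormalized betweenness of each node: Arjun:20, Carol:0, Frank:0, Ivy:0, Lena:0, Pablo:0, Rhea:0, Theo:0.
Arjun has the largest value, 20, making it the main broker — the node through which the most shortest paths run.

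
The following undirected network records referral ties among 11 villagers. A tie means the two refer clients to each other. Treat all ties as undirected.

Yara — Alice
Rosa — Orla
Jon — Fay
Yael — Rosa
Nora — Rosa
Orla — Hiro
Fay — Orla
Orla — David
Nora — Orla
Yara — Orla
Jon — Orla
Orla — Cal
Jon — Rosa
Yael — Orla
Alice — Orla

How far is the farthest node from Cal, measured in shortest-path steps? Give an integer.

Distances from Cal: Alice:2, David:2, Fay:2, Hiro:2, Jon:2, Nora:2, Orla:1, Rosa:2, Yael:2, Yara:2.
The largest is 2 (to David, Jon, Nora, Yael, Alice, Rosa, Yara, Hiro, and Fay), so the eccentricity of Cal is 2.

2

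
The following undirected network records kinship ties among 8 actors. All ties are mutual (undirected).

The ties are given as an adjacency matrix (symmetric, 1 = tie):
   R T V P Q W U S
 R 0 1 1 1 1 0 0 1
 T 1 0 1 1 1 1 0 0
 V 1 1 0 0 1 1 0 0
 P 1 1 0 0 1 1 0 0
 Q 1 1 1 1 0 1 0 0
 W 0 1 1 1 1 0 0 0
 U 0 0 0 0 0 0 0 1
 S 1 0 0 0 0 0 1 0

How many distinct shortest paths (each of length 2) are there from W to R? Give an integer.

The shortest distance is 2. The length-2 paths are: W–T–R; W–V–R; W–P–R; W–Q–R.
That gives 4 distinct shortest paths.

4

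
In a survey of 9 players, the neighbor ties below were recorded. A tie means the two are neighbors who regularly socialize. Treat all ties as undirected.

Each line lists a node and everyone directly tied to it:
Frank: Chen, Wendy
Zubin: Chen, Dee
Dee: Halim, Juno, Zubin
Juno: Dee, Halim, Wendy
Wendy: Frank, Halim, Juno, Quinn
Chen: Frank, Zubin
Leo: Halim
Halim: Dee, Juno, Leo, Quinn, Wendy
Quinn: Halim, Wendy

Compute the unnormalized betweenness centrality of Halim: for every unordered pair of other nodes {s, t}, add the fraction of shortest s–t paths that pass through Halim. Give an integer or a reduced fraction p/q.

32/3

Pairs whose geodesics pass through Halim — Frank–Leo: 1; Frank–Dee: 1/3; Chen–Leo: 2/2; Zubin–Quinn: 1; Zubin–Wendy: 1/3; Zubin–Leo: 1; Quinn–Juno: 1/2; Quinn–Leo: 1; Quinn–Dee: 1; Juno–Leo: 1; Wendy–Leo: 1; Wendy–Dee: 1/2; Leo–Dee: 1.
All other pairs contribute 0.
Summing the contributions gives betweenness(Halim) = 32/3.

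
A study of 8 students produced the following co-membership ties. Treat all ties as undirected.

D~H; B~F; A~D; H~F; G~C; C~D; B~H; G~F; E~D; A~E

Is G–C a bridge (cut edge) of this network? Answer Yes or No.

No

Even without that edge, G still reaches C via G – F – H – D – C, so the network stays connected. Not a bridge.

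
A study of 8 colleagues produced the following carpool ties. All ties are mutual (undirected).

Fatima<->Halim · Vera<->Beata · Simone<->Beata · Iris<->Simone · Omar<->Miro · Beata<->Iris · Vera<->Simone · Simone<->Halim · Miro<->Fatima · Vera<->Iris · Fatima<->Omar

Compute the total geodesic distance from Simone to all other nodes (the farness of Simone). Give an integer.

12

Distances from Simone: Beata:1, Fatima:2, Halim:1, Iris:1, Miro:3, Omar:3, Vera:1.
Sum = 1 + 2 + 1 + 1 + 3 + 3 + 1 = 12.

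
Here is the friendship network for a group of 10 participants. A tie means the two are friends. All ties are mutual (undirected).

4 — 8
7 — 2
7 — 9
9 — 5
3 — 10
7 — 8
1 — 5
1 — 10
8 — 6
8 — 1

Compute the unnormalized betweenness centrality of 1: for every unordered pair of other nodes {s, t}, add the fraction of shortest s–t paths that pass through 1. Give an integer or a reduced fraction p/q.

Pairs whose geodesics pass through 1 — 9–3: 1; 9–10: 1; 3–6: 1; 3–8: 1; 3–4: 1; 3–5: 1; 3–2: 1; 3–7: 1; 6–5: 1; 6–10: 1; 8–5: 1; 8–10: 1; 4–5: 1; 4–10: 1 … (+3 more pairs).
All other pairs contribute 0.
Summing the contributions gives betweenness(1) = 17.

17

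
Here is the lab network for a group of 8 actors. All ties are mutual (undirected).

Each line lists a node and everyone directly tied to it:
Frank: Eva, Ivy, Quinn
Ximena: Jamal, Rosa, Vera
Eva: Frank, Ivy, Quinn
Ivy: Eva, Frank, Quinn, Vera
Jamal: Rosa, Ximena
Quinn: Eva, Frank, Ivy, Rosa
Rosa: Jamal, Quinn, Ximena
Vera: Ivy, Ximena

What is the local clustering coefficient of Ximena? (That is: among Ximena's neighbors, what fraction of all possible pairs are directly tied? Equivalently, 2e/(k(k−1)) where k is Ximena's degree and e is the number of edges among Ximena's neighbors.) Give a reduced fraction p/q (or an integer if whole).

1/3

Ximena's neighbors: Jamal, Rosa, and Vera (k = 3).
Possible neighbor pairs: C(3,2) = 3. Edges among them: Jamal–Rosa → e = 1.
Clustering(Ximena) = 1/3.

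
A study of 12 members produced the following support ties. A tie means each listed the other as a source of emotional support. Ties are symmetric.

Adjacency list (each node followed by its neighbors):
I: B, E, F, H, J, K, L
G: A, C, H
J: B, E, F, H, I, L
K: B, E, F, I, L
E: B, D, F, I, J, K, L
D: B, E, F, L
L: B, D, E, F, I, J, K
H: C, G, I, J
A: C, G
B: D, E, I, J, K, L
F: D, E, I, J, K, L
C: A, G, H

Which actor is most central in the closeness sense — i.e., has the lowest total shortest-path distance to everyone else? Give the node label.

Farness (sum of distances to all others) for each node — A:35, B:20, C:26, D:26, E:19, F:20, G:26, H:19, I:16, J:17, K:21, L:19.
The smallest farness is 16, for I, so I has the highest closeness.

I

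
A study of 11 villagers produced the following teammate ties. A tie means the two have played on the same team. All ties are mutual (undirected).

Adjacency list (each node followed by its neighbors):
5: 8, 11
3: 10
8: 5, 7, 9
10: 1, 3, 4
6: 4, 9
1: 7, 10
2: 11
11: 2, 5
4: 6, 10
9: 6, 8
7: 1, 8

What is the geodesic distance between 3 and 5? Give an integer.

5

One shortest route is 3 – 10 – 1 – 7 – 8 – 5, which uses 5 edges, and at distance 4 from 3 we only reach {8, 9}, which does not include 5. So d(3,5) = 5.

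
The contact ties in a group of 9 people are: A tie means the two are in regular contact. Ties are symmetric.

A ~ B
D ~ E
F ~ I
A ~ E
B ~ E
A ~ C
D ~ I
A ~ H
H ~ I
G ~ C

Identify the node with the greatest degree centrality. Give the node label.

Degrees — A:4, B:2, C:2, D:2, E:3, F:1, G:1, H:2, I:3.
The maximum is 4, attained only by A.

A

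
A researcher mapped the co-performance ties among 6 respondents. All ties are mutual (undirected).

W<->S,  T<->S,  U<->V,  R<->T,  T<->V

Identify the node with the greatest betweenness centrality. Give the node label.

Unnormalized betweenness of each node: R:0, S:4, T:8, U:0, V:4, W:0.
T has the largest value, 8, making it the main broker — the node through which the most shortest paths run.

T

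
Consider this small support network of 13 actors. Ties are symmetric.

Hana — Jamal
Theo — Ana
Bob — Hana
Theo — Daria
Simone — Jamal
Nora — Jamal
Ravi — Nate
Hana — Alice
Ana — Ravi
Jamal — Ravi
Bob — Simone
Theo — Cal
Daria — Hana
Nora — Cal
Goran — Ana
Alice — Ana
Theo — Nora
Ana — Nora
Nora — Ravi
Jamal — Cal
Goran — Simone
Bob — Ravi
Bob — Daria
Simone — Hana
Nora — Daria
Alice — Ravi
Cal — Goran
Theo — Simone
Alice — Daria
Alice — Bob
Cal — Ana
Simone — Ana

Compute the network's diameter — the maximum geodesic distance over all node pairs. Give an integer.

Eccentricity of each node (its greatest distance to any other): Alice:2, Ana:2, Bob:3, Cal:3, Daria:3, Goran:3, Hana:3, Jamal:2, Nate:3, Nora:2, Ravi:2, Simone:3, Theo:3.
The maximum eccentricity is 3, realized for instance by the pair Cal–Nate via Cal – Jamal – Ravi – Nate. So the diameter is 3.

3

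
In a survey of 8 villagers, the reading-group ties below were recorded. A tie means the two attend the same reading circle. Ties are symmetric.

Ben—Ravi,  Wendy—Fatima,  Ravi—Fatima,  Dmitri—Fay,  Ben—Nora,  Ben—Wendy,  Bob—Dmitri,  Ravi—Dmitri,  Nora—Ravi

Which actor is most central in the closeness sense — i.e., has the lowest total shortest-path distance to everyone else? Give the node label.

Ravi

Farness (sum of distances to all others) for each node — Ben:13, Bob:18, Dmitri:12, Fatima:14, Fay:18, Nora:14, Ravi:10, Wendy:17.
The smallest farness is 10, for Ravi, so Ravi has the highest closeness.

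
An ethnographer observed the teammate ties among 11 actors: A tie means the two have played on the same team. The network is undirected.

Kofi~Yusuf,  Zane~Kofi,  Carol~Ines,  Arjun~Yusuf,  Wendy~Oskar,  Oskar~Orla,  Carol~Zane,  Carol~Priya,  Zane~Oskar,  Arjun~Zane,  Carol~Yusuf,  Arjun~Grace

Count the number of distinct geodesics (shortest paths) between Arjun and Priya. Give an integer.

The shortest distance is 3. The length-3 paths are: Arjun–Zane–Carol–Priya; Arjun–Yusuf–Carol–Priya.
That gives 2 distinct shortest paths.

2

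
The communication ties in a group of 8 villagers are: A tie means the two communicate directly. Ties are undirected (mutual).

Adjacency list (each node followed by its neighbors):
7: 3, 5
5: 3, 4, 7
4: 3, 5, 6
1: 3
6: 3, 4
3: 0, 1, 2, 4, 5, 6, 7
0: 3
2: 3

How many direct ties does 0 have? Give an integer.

0 is directly tied to 3. That is 1 neighbor, so the degree of 0 is 1.

1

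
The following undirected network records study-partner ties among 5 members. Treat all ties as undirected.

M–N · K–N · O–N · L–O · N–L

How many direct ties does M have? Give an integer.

M is directly tied to N. That is 1 neighbor, so the degree of M is 1.

1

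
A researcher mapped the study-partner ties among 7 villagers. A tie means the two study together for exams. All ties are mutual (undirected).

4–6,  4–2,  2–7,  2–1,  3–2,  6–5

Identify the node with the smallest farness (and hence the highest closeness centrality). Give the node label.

Farness (sum of distances to all others) for each node — 1:14, 2:9, 3:14, 4:10, 5:18, 6:13, 7:14.
The smallest farness is 9, for 2, so 2 has the highest closeness.

2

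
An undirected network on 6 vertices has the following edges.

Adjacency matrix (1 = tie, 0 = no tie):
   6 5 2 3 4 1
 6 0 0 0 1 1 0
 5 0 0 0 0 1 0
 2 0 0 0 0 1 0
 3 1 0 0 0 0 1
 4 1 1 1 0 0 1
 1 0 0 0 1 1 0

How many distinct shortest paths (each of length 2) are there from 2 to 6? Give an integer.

1

The shortest distance is 2, and the only length-2 path is 2–4–6. So there is exactly 1 shortest path.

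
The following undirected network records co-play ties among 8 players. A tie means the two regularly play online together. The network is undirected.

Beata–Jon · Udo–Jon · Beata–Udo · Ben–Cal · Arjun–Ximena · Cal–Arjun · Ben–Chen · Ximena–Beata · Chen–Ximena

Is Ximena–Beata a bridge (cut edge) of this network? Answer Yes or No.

Yes

Without the Ximena–Beata edge there is no alternate route between Ximena and Beata, so the network disconnects. It is a bridge.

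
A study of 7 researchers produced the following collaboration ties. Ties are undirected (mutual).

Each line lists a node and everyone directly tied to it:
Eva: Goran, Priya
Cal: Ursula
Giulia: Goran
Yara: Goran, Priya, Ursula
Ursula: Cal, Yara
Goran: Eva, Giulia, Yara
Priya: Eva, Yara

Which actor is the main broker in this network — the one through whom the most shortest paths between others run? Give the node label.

Unnormalized betweenness of each node: Cal:0, Eva:1, Giulia:0, Goran:13/2, Priya:3/2, Ursula:5, Yara:9.
Yara has the largest value, 9, making it the main broker — the node through which the most shortest paths run.

Yara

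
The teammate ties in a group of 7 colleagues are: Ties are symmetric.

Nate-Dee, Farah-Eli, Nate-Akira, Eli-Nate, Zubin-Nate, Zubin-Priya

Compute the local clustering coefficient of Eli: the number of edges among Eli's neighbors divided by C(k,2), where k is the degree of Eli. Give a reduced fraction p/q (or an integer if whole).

0

Eli's neighbors: Farah and Nate (k = 2).
Possible neighbor pairs: C(2,2) = 1. Edges among them: none → e = 0.
Clustering(Eli) = 0/1.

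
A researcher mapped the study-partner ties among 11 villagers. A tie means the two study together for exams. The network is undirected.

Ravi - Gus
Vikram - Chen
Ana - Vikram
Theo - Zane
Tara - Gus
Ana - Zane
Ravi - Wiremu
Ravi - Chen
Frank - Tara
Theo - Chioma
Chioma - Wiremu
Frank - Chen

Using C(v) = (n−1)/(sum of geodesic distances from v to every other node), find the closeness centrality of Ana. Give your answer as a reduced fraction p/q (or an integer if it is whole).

10/27

Distances from Ana: Chen:2, Chioma:3, Frank:3, Gus:4, Ravi:3, Tara:4, Theo:2, Vikram:1, Wiremu:4, Zane:1. Sum = 27.
n = 11, so closeness = 10/27.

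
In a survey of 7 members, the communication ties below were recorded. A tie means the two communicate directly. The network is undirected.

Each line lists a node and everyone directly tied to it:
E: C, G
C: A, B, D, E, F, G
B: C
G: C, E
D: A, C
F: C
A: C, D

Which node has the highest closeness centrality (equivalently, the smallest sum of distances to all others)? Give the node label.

Farness (sum of distances to all others) for each node — A:10, B:11, C:6, D:10, E:10, F:11, G:10.
The smallest farness is 6, for C, so C has the highest closeness.

C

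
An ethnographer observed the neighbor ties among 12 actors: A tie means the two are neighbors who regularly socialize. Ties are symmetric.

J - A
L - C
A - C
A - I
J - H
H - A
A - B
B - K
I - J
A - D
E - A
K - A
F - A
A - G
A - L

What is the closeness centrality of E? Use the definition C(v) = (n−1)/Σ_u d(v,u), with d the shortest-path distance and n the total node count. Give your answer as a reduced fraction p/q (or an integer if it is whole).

11/21

Distances from E: A:1, B:2, C:2, D:2, F:2, G:2, H:2, I:2, J:2, K:2, L:2. Sum = 21.
n = 12, so closeness = 11/21.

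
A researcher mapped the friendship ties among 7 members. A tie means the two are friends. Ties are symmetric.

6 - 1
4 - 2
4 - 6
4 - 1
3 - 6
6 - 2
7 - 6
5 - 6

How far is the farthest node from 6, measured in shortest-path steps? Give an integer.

1

Distances from 6: 1:1, 2:1, 3:1, 4:1, 5:1, 7:1.
The largest is 1 (to 7, 4, 1, 2, 5, and 3), so the eccentricity of 6 is 1.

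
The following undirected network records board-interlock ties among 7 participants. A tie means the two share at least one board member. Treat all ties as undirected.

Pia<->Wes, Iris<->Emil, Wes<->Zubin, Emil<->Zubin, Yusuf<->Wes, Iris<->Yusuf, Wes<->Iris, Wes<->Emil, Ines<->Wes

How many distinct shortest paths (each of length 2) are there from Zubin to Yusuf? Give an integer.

1

The shortest distance is 2, and the only length-2 path is Zubin–Wes–Yusuf. So there is exactly 1 shortest path.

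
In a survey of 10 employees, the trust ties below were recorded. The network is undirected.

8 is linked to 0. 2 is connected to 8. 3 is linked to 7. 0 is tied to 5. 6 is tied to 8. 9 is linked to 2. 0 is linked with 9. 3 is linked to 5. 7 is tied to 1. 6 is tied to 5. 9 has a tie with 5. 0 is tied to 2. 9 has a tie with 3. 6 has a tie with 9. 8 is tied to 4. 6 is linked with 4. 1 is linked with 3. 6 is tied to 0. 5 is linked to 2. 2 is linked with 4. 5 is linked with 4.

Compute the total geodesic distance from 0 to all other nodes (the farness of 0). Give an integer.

15

Distances from 0: 1:3, 2:1, 3:2, 4:2, 5:1, 6:1, 7:3, 8:1, 9:1.
Sum = 3 + 1 + 2 + 2 + 1 + 1 + 3 + 1 + 1 = 15.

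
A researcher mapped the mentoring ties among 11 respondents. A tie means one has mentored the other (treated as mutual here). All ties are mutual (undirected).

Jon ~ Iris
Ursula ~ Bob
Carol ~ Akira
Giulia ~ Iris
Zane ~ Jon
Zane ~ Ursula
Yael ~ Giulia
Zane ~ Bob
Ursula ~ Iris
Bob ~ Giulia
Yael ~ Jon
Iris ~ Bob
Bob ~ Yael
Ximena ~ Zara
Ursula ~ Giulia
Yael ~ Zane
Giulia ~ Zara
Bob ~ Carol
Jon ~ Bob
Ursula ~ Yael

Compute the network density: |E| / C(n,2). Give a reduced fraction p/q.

There are 20 edges and 11 nodes, so the maximum possible is C(11,2) = 55.
Density = 20/55 = 4/11.

4/11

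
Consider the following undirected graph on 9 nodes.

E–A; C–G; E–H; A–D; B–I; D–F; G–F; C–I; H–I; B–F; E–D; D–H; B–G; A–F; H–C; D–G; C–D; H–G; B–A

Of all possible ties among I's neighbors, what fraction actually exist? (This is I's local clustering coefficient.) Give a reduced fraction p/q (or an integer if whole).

1/3

I's neighbors: B, C, and H (k = 3).
Possible neighbor pairs: C(3,2) = 3. Edges among them: C–H → e = 1.
Clustering(I) = 1/3.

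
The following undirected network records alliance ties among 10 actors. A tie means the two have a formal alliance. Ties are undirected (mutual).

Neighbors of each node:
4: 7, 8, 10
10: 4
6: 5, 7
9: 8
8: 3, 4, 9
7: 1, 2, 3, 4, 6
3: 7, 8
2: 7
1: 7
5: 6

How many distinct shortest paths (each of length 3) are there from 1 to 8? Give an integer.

The shortest distance is 3. The length-3 paths are: 1–7–3–8; 1–7–4–8.
That gives 2 distinct shortest paths.

2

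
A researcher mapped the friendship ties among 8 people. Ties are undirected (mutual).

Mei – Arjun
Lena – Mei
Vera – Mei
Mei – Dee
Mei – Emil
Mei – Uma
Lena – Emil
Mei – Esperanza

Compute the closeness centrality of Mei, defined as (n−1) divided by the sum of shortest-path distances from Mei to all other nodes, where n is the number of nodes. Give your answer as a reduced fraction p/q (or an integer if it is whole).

1

Distances from Mei: Arjun:1, Dee:1, Emil:1, Esperanza:1, Lena:1, Uma:1, Vera:1. Sum = 7.
n = 8, so closeness = 7/7 = 1.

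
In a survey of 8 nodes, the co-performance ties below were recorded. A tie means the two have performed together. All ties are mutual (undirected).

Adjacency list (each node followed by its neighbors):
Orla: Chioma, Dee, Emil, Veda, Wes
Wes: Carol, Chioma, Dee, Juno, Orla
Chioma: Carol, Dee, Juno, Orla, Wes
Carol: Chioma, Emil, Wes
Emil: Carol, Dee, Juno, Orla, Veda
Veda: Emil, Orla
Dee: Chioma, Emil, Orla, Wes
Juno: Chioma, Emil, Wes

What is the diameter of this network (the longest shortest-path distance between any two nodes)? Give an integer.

2

Eccentricity of each node (its greatest distance to any other): Carol:2, Chioma:2, Dee:2, Emil:2, Juno:2, Orla:2, Veda:2, Wes:2.
The maximum eccentricity is 2, realized for instance by the pair Veda–Dee via Veda – Emil – Dee. So the diameter is 2.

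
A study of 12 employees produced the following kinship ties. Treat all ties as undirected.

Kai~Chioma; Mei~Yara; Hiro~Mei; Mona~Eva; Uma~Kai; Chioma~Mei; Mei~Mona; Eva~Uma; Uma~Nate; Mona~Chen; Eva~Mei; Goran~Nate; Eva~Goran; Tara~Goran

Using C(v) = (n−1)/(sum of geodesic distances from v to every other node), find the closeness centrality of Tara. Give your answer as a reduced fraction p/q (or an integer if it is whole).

11/34

Distances from Tara: Chen:4, Chioma:4, Eva:2, Goran:1, Hiro:4, Kai:4, Mei:3, Mona:3, Nate:2, Uma:3, Yara:4. Sum = 34.
n = 12, so closeness = 11/34.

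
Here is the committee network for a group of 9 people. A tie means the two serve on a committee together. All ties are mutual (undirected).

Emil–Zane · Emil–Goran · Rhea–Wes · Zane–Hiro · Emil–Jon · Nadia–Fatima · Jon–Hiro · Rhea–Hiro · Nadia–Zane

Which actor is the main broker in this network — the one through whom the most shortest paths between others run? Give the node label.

Zane

Unnormalized betweenness of each node: Emil:17/2, Fatima:0, Goran:0, Hiro:27/2, Jon:3, Nadia:7, Rhea:7, Wes:0, Zane:15.
Zane has the largest value, 15, making it the main broker — the node through which the most shortest paths run.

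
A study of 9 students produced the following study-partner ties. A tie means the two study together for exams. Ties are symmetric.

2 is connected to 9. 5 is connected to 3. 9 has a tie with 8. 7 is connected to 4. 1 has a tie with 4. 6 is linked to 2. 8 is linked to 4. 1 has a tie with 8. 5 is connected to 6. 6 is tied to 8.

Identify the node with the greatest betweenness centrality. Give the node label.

Unnormalized betweenness of each node: 1:0, 2:3/2, 3:0, 4:7, 5:7, 6:14, 7:0, 8:33/2, 9:2.
8 has the largest value, 33/2, making it the main broker — the node through which the most shortest paths run.

8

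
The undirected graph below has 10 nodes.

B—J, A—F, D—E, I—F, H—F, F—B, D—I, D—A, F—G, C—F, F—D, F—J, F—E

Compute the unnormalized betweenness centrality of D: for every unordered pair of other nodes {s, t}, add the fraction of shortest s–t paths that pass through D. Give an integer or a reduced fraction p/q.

Pairs whose geodesics pass through D — A–I: 1/2; A–E: 1/2; I–E: 1/2.
All other pairs contribute 0.
Summing the contributions gives betweenness(D) = 3/2.

3/2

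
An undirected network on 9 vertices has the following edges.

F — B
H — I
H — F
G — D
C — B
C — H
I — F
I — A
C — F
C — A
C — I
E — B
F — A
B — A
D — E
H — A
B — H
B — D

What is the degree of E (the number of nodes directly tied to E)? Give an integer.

2

E is directly tied to B and D. That is 2 neighbors, so the degree of E is 2.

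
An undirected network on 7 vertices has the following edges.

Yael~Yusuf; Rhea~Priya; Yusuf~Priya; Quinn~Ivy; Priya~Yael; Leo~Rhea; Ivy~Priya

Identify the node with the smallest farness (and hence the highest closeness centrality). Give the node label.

Farness (sum of distances to all others) for each node — Ivy:11, Leo:16, Priya:8, Quinn:16, Rhea:11, Yael:12, Yusuf:12.
The smallest farness is 8, for Priya, so Priya has the highest closeness.

Priya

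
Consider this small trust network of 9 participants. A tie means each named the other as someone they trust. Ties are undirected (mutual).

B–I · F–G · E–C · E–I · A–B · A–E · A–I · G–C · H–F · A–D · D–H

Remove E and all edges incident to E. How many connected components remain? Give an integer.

1

E's neighbors (A, C, and I) remain reachable from one another through other ties, so the rest of the network stays in one piece.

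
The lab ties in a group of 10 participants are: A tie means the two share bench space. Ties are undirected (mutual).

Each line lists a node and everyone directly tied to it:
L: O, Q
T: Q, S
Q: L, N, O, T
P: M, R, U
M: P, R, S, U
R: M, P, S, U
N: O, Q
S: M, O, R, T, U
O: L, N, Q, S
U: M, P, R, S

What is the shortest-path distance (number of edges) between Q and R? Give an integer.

One shortest route is Q – T – S – R, which uses 3 edges, and at distance 2 from Q we only reach {S}, which does not include R. So d(Q,R) = 3.

3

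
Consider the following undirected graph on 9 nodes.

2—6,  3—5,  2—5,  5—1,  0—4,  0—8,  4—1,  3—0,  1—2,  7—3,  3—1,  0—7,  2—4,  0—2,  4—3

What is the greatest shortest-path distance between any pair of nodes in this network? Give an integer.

Eccentricity of each node (its greatest distance to any other): 0:2, 1:3, 2:2, 3:3, 4:2, 5:3, 6:3, 7:3, 8:3.
The maximum eccentricity is 3, realized for instance by the pair 3–6 via 3 – 0 – 2 – 6. So the diameter is 3.

3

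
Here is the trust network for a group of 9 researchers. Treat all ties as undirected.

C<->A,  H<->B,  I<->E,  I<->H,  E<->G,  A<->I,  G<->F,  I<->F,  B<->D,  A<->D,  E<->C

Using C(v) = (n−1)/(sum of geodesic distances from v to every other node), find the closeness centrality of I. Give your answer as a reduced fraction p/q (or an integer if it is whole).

Distances from I: A:1, B:2, C:2, D:2, E:1, F:1, G:2, H:1. Sum = 12.
n = 9, so closeness = 8/12 = 2/3.

2/3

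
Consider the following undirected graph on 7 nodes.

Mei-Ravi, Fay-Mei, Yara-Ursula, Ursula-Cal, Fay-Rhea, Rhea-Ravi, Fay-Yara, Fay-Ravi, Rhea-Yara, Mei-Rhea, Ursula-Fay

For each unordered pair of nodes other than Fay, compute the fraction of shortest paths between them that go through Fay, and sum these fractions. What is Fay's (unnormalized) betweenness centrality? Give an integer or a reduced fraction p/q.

6

Pairs whose geodesics pass through Fay — Ursula–Rhea: 1/2; Ursula–Ravi: 1; Ursula–Mei: 1; Yara–Ravi: 1/2; Yara–Mei: 1/2; Rhea–Cal: 1/2; Ravi–Cal: 1; Cal–Mei: 1.
All other pairs contribute 0.
Summing the contributions gives betweenness(Fay) = 6.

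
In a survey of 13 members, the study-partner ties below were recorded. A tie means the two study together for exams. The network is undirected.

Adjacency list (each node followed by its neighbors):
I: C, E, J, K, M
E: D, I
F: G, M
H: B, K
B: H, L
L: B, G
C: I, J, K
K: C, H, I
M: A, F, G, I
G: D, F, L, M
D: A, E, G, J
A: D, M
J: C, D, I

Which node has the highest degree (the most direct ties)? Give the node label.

Degrees — A:2, B:2, C:3, D:4, E:2, F:2, G:4, H:2, I:5, J:3, K:3, L:2, M:4.
The maximum is 5, attained only by I.

I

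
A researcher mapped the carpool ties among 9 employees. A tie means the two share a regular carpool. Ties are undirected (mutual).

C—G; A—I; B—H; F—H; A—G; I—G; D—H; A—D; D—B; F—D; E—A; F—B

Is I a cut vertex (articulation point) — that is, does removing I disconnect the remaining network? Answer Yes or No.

Even without I, every remaining node can still reach every other (the residual graph is connected), so I is not a cut vertex.

No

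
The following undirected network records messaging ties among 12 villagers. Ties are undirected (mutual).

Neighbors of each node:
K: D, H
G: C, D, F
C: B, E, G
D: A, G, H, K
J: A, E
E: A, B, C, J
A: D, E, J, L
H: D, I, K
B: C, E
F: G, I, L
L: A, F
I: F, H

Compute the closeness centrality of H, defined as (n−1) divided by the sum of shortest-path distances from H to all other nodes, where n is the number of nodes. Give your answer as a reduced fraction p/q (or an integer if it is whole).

11/25

Distances from H: A:2, B:4, C:3, D:1, E:3, F:2, G:2, I:1, J:3, K:1, L:3. Sum = 25.
n = 12, so closeness = 11/25.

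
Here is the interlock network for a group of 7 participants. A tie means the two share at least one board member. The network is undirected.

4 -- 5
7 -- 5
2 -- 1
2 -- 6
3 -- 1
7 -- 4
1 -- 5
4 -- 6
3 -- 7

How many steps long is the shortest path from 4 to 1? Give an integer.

2

One shortest route is 4 – 5 – 1, which uses 2 edges, and 4 and 1 are not directly tied, so nothing shorter exists. So d(4,1) = 2.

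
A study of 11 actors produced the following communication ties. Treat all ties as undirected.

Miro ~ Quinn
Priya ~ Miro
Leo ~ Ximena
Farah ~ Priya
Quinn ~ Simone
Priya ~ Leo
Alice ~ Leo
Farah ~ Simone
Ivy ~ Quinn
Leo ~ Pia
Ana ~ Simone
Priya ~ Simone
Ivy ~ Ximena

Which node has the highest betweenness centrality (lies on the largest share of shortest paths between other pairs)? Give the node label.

Unnormalized betweenness of each node: Alice:0, Ana:0, Farah:0, Ivy:7/2, Leo:125/6, Miro:11/6, Pia:0, Priya:37/2, Quinn:43/6, Simone:77/6, Ximena:13/3.
Leo has the largest value, 125/6, making it the main broker — the node through which the most shortest paths run.

Leo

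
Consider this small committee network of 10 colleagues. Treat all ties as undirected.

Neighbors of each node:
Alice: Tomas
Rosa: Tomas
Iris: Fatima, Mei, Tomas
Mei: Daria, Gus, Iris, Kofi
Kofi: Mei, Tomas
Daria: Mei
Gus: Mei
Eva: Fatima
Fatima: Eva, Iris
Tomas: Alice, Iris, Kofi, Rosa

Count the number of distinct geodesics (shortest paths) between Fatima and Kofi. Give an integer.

The shortest distance is 3. The length-3 paths are: Fatima–Iris–Tomas–Kofi; Fatima–Iris–Mei–Kofi.
That gives 2 distinct shortest paths.

2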